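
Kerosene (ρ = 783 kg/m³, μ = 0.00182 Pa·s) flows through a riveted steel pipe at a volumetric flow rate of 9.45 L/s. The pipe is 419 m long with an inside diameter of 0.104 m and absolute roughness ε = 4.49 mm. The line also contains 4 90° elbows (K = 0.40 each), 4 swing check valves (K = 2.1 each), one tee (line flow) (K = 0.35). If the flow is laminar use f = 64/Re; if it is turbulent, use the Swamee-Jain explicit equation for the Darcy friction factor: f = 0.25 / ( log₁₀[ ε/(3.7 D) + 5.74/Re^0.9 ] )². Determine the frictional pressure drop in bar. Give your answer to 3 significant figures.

ΔP ≈ 1.37 bar

Q = 9.45 L/s = 9.45/1000 = 0.00945 m³/s.
Cross-sectional area A = πD²/4 = π(0.104)²/4 = 0.008495 m²; mean velocity V = Q/A = 0.00945/0.008495 = 1.112 m/s.
Reynolds number Re = ρVD/μ = 783 · 1.112 · 0.104 / 0.00182 = 4.977e+04.
Re > 4000 → turbulent. Relative roughness ε/D = 0.00449/0.104 = 0.0432. Swamee-Jain: f = 0.25/(log₁₀[0.0432/3.7 + 5.74/4.977e+04^0.9])² = 0.25/(log₁₀[0.0117 + 0.00034])² = 0.25/(-1.921)² = 0.06778.
Total minor-loss coefficient ΣK = 4·0.4 + 4·2.1 + 1·0.35 = 10.3.
ΔP = [f·L/D + ΣK]·(ρV²/2) = [0.06778·419/0.104 + 10.3]·(783·1.112²/2) = [273.1 + 10.3]·484.5 = 1.373e+05 Pa.
ΔP = 1.373e+05 Pa = 1.37 bar.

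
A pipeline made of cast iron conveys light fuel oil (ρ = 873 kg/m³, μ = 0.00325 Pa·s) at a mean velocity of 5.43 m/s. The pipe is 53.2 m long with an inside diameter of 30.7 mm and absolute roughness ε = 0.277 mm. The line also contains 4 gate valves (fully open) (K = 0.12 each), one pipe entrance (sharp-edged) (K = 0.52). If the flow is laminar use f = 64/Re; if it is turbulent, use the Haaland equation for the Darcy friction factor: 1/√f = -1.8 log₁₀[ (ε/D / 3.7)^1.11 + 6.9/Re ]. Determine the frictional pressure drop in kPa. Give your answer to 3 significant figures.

Reynolds number Re = ρVD/μ = 873 · 5.43 · 0.0307 / 0.00325 = 4.478e+04.
Re > 4000 → turbulent. Relative roughness ε/D = 0.000277/0.0307 = 0.00902. Haaland: 1/√f = -1.8 log₁₀[(0.00902/3.7)^1.11 + 6.9/4.478e+04] = -1.8 log₁₀[0.00126 + 0.000154] = 5.13, so f = 0.038.
Total minor-loss coefficient ΣK = 4·0.12 + 1·0.52 = 1.
ΔP = [f·L/D + ΣK]·(ρV²/2) = [0.038·53.2/0.0307 + 1]·(873·5.43²/2) = [65.84 + 1]·1.287e+04 = 8.603e+05 Pa.
ΔP = 8.603e+05 Pa = 860 kPa.

ΔP ≈ 860 kPa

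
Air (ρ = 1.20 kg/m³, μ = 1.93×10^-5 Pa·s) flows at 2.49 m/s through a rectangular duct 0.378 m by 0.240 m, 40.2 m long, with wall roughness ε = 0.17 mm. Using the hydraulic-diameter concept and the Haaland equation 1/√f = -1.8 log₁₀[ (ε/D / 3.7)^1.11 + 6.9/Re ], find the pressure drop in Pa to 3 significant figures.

ΔP ≈ 11.6 Pa

Hydraulic diameter D_h = 4A/P = 4·(0.378·0.24)/(2·(0.378+0.24)) = 0.3629/1.236 = 0.2936 m.
Re = ρVD_h/μ = 1.2·2.49·0.2936/1.93e-05 = 4.545e+04.
ε/D_h = 0.00017/0.2936 = 0.000579; Haaland gives 1/√f = -1.8 log₁₀[5.97e-05+0.000152] = 6.614, so f = 0.02286.
ΔP = f(L/D_h)(ρV²/2) = 0.02286·40.2/0.2936·3.72 = 11.64 Pa.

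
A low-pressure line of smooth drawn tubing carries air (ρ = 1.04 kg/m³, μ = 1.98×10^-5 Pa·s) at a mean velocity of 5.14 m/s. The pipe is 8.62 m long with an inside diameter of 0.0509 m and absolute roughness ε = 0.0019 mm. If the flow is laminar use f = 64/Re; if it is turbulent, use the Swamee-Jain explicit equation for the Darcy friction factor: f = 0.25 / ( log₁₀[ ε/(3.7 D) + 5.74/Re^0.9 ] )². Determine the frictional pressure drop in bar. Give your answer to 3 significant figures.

Reynolds number Re = ρVD/μ = 1.04 · 5.14 · 0.0509 / 1.98e-05 = 1.374e+04.
Re > 4000 → turbulent. Relative roughness ε/D = 1.9e-06/0.0509 = 3.73e-05. Swamee-Jain: f = 0.25/(log₁₀[3.73e-05/3.7 + 5.74/1.374e+04^0.9])² = 0.25/(log₁₀[1.01e-05 + 0.00108])² = 0.25/(-2.961)² = 0.02851.
Darcy-Weisbach: ΔP = f(L/D)(ρV²/2) = 0.02851·(8.62/0.0509)·(1.04·5.14²/2) = 0.02851·169.4·13.74 = 66.33 Pa.
ΔP = 66.33 Pa = 6.63×10^-4 bar.

ΔP ≈ 6.63×10^-4 bar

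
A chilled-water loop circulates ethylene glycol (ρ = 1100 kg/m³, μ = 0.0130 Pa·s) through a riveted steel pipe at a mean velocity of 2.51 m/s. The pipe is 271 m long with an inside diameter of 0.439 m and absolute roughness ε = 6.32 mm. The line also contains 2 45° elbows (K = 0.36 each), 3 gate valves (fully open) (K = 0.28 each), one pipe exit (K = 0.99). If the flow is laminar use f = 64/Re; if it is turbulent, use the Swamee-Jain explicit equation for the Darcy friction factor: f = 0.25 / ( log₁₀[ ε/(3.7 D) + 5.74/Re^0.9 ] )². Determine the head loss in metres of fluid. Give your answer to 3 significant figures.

h_f ≈ 9.50 m

Reynolds number Re = ρVD/μ = 1100 · 2.51 · 0.439 / 0.013 = 9.324e+04.
Re > 4000 → turbulent. Relative roughness ε/D = 0.00632/0.439 = 0.0144. Swamee-Jain: f = 0.25/(log₁₀[0.0144/3.7 + 5.74/9.324e+04^0.9])² = 0.25/(log₁₀[0.00389 + 0.000193])² = 0.25/(-2.389)² = 0.04381.
Total minor-loss coefficient ΣK = 2·0.36 + 3·0.28 + 1·0.99 = 2.55.
ΔP = [f·L/D + ΣK]·(ρV²/2) = [0.04381·271/0.439 + 2.55]·(1100·2.51²/2) = [27.04 + 2.55]·3465 = 1.025e+05 Pa.
Head loss h_f = ΔP/(ρg) = 1.025e+05/(1100·9.81) = 9.50 m.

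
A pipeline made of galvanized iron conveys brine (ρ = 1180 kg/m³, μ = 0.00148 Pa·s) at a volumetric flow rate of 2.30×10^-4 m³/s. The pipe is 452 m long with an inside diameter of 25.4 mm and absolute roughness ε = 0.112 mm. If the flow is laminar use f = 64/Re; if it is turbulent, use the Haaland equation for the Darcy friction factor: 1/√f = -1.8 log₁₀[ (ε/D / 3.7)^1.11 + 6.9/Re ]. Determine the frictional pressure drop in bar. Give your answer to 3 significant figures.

Cross-sectional area A = πD²/4 = π(0.0254)²/4 = 0.0005067 m²; mean velocity V = Q/A = 0.00023/0.0005067 = 0.4539 m/s.
Reynolds number Re = ρVD/μ = 1180 · 0.4539 · 0.0254 / 0.00148 = 9192.
Re > 4000 → turbulent. Relative roughness ε/D = 0.000112/0.0254 = 0.00441. Haaland: 1/√f = -1.8 log₁₀[(0.00441/3.7)^1.11 + 6.9/9192] = -1.8 log₁₀[0.000568 + 0.000751] = 5.184, so f = 0.03722.
Darcy-Weisbach: ΔP = f(L/D)(ρV²/2) = 0.03722·(452/0.0254)·(1180·0.4539²/2) = 0.03722·1.78e+04·121.6 = 8.051e+04 Pa.
ΔP = 8.051e+04 Pa = 0.805 bar.

ΔP ≈ 0.805 bar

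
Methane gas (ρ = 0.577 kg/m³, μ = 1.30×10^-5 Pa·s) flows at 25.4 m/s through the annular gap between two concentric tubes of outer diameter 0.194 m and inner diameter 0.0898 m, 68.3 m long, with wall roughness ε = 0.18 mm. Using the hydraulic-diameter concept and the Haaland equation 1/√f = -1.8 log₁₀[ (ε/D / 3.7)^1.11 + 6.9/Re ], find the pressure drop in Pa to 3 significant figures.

ΔP ≈ 2930 Pa

Hydraulic diameter D_h = 4A/P = D_o - D_i = 0.194 - 0.0898 = 0.1042 m.
Re = ρVD_h/μ = 0.577·25.4·0.1042/1.3e-05 = 1.175e+05.
ε/D_h = 0.00018/0.1042 = 0.00173; Haaland gives 1/√f = -1.8 log₁₀[0.000201+5.87e-05] = 6.454, so f = 0.024.
ΔP = f(L/D_h)(ρV²/2) = 0.024·68.3/0.1042·186.1 = 2929 Pa.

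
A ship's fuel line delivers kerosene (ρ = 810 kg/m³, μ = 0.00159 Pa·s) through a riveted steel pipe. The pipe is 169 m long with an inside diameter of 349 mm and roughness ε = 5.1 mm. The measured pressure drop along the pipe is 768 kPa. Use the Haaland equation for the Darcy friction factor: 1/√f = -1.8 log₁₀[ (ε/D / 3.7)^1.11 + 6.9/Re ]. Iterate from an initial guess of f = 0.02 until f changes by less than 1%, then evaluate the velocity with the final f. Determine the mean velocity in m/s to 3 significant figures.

V ≈ 9.50 m/s

Rearranging Darcy-Weisbach: V = √(2·ΔP·D/(f·L·ρ)). With ε/D = 0.0051/0.349 = 0.0146, iterate starting from f = 0.02:
  f = 0.02 → V = √(2·7.68e+05·0.349/(0.02·169·810)) = 13.99 m/s; Re = ρVD/μ = 2.488e+06; f → 0.04338
  f = 0.04338 → V = 9.501 m/s; Re = 1.689e+06; f → 0.04339
Converged (Δf/f < 1%). With the final f = 0.04339: V = √(2·7.68e+05·0.349/(0.04339·169·810)) = 9.5 m/s.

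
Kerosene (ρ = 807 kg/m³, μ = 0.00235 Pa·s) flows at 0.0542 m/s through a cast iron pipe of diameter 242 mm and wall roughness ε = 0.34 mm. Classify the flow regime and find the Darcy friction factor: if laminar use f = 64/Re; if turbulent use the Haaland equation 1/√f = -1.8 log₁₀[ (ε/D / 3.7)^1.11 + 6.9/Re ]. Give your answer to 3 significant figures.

f ≈ 0.0402

Re = ρVD/μ = 807·0.0542·0.242/0.00235 = 4504.
Re > 4000 → turbulent. ε/D = 0.00034/0.242 = 0.0014; Haaland: 1/√f = -1.8 log₁₀[0.00016 + 0.00153] = 4.989, so f = 0.04018.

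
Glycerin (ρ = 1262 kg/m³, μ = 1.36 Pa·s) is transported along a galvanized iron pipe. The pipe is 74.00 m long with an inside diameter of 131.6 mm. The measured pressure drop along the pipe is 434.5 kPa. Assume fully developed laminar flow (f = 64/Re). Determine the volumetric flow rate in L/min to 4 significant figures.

Q ≈ 1907 L/min

For laminar flow, f = 64/Re with Re = ρVD/μ, so Darcy-Weisbach reduces to ΔP = 32μLV/D². Solving for V: V = ΔP·D²/(32μL) = 4.345e+05·(0.1316)²/(32·1.36·74) = 2.337 m/s.
Check: Re = ρVD/μ = 1262·2.337·0.1316/1.36 = 285.3 < 2300, so the laminar assumption holds.
Q = V·A = 2.337·(π/4·0.1316²) = 0.03178 m³/s = 1907 L/min.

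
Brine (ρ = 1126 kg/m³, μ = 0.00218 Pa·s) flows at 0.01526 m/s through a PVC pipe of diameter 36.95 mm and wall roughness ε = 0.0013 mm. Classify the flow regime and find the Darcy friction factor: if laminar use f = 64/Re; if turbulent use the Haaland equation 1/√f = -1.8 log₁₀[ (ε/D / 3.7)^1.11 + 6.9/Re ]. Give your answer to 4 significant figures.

Re = ρVD/μ = 1126·0.01526·0.03695/0.00218 = 291.2.
Re < 2300 → laminar, so f = 64/Re = 0.2198 (roughness is irrelevant in laminar flow).

f ≈ 0.2198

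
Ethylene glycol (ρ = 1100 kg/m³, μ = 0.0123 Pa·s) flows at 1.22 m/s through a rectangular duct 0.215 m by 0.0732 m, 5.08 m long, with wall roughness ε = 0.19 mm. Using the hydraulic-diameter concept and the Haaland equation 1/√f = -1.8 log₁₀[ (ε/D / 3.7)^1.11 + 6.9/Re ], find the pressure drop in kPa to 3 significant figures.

Hydraulic diameter D_h = 4A/P = 4·(0.215·0.0732)/(2·(0.215+0.0732)) = 0.06295/0.5764 = 0.1092 m.
Re = ρVD_h/μ = 1100·1.22·0.1092/0.0123 = 1.192e+04.
ε/D_h = 0.00019/0.1092 = 0.00174; Haaland gives 1/√f = -1.8 log₁₀[0.000202+0.000579] = 5.593, so f = 0.03197.
ΔP = f(L/D_h)(ρV²/2) = 0.03197·5.08/0.1092·818.6 = 1217 Pa.
ΔP = 1.22 kPa.

ΔP ≈ 1.22 kPa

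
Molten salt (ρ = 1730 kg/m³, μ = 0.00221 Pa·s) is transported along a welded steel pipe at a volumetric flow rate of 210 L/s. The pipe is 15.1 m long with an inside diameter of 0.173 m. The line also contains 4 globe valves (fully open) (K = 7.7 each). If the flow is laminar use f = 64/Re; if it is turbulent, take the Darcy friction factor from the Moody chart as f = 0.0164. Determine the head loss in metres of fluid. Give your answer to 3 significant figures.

h_f ≈ 131 m

Q = 210 L/s = 210/1000 = 0.21 m³/s.
Cross-sectional area A = πD²/4 = π(0.173)²/4 = 0.02351 m²; mean velocity V = Q/A = 0.21/0.02351 = 8.934 m/s.
Reynolds number Re = ρVD/μ = 1730 · 8.934 · 0.173 / 0.00221 = 1.21e+06.
Re > 4000 → turbulent; use the Moody-chart value f = 0.0164.
Total minor-loss coefficient ΣK = 4·7.7 = 30.8.
ΔP = [f·L/D + ΣK]·(ρV²/2) = [0.0164·15.1/0.173 + 30.8]·(1730·8.934²/2) = [1.431 + 30.8]·6.904e+04 = 2.225e+06 Pa.
Head loss h_f = ΔP/(ρg) = 2.225e+06/(1730·9.81) = 131 m.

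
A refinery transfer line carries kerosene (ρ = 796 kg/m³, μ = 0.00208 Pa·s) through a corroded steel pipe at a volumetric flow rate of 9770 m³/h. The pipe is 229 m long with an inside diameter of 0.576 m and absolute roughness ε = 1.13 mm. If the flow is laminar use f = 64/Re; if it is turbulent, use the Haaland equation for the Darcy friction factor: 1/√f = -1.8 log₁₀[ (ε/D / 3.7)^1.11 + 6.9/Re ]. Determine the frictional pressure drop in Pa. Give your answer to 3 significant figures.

ΔP ≈ 402000 Pa

Q = 9770 m³/h = 9770/3600 = 2.714 m³/s.
Cross-sectional area A = πD²/4 = π(0.576)²/4 = 0.2606 m²; mean velocity V = Q/A = 2.714/0.2606 = 10.41 m/s.
Reynolds number Re = ρVD/μ = 796 · 10.41 · 0.576 / 0.00208 = 2.296e+06.
Re > 4000 → turbulent. Relative roughness ε/D = 0.00113/0.576 = 0.00196. Haaland: 1/√f = -1.8 log₁₀[(0.00196/3.7)^1.11 + 6.9/2.296e+06] = -1.8 log₁₀[0.000231 + 3.01e-06] = 6.534, so f = 0.02342.
Darcy-Weisbach: ΔP = f(L/D)(ρV²/2) = 0.02342·(229/0.576)·(796·10.41²/2) = 0.02342·397.6·4.317e+04 = 4.02e+05 Pa.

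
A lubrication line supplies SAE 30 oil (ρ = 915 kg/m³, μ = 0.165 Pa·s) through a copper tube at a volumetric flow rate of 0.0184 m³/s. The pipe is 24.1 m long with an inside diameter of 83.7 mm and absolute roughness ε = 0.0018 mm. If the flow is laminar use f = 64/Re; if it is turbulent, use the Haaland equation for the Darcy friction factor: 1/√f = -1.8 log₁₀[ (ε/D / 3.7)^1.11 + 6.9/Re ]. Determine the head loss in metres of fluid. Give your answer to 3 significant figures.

Cross-sectional area A = πD²/4 = π(0.0837)²/4 = 0.005502 m²; mean velocity V = Q/A = 0.0184/0.005502 = 3.344 m/s.
Reynolds number Re = ρVD/μ = 915 · 3.344 · 0.0837 / 0.165 = 1552.
Re < 2300 → laminar flow, so f = 64/Re = 64/1552 = 0.04123 (the turbulent correlation is not needed).
Darcy-Weisbach: ΔP = f(L/D)(ρV²/2) = 0.04123·(24.1/0.0837)·(915·3.344²/2) = 0.04123·287.9·5116 = 6.074e+04 Pa.
Head loss h_f = ΔP/(ρg) = 6.074e+04/(915·9.81) = 6.77 m.

h_f ≈ 6.77 m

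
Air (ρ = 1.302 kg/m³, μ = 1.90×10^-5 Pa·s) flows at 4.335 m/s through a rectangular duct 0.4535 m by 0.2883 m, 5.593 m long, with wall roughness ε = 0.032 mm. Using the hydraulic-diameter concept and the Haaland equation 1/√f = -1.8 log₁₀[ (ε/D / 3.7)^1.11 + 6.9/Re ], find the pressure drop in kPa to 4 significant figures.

ΔP ≈ 0.003506 kPa

Hydraulic diameter D_h = 4A/P = 4·(0.4535·0.2883)/(2·(0.4535+0.2883)) = 0.523/1.484 = 0.3525 m.
Re = ρVD_h/μ = 1.302·4.335·0.3525/1.9e-05 = 1.047e+05.
ε/D_h = 3.2e-05/0.3525 = 9.08e-05; Haaland gives 1/√f = -1.8 log₁₀[7.63e-06+6.59e-05] = 7.44, so f = 0.01806.
ΔP = f(L/D_h)(ρV²/2) = 0.01806·5.593/0.3525·12.23 = 3.506 Pa.
ΔP = 0.003506 kPa.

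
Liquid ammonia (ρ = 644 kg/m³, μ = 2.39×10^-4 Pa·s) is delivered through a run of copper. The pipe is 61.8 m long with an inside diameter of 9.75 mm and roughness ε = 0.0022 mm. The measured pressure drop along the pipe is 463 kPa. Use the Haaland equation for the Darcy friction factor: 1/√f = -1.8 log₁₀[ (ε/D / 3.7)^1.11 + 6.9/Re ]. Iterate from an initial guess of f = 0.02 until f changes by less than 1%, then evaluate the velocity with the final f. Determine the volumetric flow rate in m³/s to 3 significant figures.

Rearranging Darcy-Weisbach: V = √(2·ΔP·D/(f·L·ρ)). With ε/D = 2.2e-06/0.00975 = 0.000226, iterate starting from f = 0.02:
  f = 0.02 → V = √(2·4.63e+05·0.00975/(0.02·61.8·644)) = 3.368 m/s; Re = ρVD/μ = 8.848e+04; f → 0.01925
  f = 0.01925 → V = 3.433 m/s; Re = 9.02e+04; f → 0.01918
Converged (Δf/f < 1%). With the final f = 0.01918: V = √(2·4.63e+05·0.00975/(0.01918·61.8·644)) = 3.439 m/s.
Q = V·A = 3.439·(π/4·0.00975²) = 0.0002567 m³/s = 2.57×10^-4 m³/s.

Q ≈ 2.57×10^-4 m³/s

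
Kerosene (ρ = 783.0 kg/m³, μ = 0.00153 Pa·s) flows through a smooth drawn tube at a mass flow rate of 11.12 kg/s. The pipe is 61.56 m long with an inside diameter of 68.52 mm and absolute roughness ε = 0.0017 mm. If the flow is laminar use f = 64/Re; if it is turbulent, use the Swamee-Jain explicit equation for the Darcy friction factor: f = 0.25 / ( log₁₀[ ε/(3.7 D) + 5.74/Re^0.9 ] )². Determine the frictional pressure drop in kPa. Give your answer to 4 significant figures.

ΔP ≈ 88.55 kPa

A = πD²/4 = π(0.06852)²/4 = 0.003687 m²; mean velocity V = ṁ/(ρA) = 11.12/(783 · 0.003687) = 3.851 m/s.
Reynolds number Re = ρVD/μ = 783 · 3.851 · 0.06852 / 0.00153 = 1.351e+05.
Re > 4000 → turbulent. Relative roughness ε/D = 1.7e-06/0.06852 = 2.48e-05. Swamee-Jain: f = 0.25/(log₁₀[2.48e-05/3.7 + 5.74/1.351e+05^0.9])² = 0.25/(log₁₀[6.71e-06 + 0.000139])² = 0.25/(-3.838)² = 0.01697.
Darcy-Weisbach: ΔP = f(L/D)(ρV²/2) = 0.01697·(61.56/0.06852)·(783·3.851²/2) = 0.01697·898.4·5807 = 8.855e+04 Pa.
ΔP = 8.855e+04 Pa = 88.55 kPa.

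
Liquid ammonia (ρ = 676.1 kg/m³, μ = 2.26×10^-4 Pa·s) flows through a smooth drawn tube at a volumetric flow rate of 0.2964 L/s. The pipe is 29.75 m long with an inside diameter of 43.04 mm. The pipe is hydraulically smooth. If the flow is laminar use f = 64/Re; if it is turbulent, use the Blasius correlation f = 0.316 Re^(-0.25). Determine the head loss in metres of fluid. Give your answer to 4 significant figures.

Q = 0.2964 L/s = 0.2964/1000 = 0.0002964 m³/s.
Cross-sectional area A = πD²/4 = π(0.04304)²/4 = 0.001455 m²; mean velocity V = Q/A = 0.0002964/0.001455 = 0.2037 m/s.
Reynolds number Re = ρVD/μ = 676.1 · 0.2037 · 0.04304 / 0.000226 = 2.623e+04.
Re > 4000 → turbulent. Smooth-pipe (Blasius): f = 0.316 Re^(-0.25) = 0.316/(2.623e+04)^0.25 = 0.02483.
Darcy-Weisbach: ΔP = f(L/D)(ρV²/2) = 0.02483·(29.75/0.04304)·(676.1·0.2037²/2) = 0.02483·691.2·14.03 = 240.8 Pa.
Head loss h_f = ΔP/(ρg) = 240.8/(676.1·9.81) = 0.03631 m.

h_f ≈ 0.03631 m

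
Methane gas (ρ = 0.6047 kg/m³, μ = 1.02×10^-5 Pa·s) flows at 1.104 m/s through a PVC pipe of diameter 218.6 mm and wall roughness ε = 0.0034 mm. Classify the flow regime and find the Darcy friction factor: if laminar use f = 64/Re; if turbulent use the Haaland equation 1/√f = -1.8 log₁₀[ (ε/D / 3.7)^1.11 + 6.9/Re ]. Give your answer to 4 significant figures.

Re = ρVD/μ = 0.6047·1.104·0.2186/1.02e-05 = 1.431e+04.
Re > 4000 → turbulent. ε/D = 3.4e-06/0.2186 = 1.56e-05; Haaland: 1/√f = -1.8 log₁₀[1.08e-06 + 0.000482] = 5.968, so f = 0.02807.

f ≈ 0.02807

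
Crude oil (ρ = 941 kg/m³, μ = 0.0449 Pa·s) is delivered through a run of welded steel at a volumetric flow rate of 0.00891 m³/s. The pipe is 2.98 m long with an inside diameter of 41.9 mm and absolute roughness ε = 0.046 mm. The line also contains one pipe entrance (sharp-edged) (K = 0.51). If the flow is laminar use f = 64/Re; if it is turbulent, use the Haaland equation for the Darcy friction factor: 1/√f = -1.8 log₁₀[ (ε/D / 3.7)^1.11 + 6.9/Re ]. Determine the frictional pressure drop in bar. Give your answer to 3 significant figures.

Cross-sectional area A = πD²/4 = π(0.0419)²/4 = 0.001379 m²; mean velocity V = Q/A = 0.00891/0.001379 = 6.462 m/s.
Reynolds number Re = ρVD/μ = 941 · 6.462 · 0.0419 / 0.0449 = 5674.
Re > 4000 → turbulent. Relative roughness ε/D = 4.6e-05/0.0419 = 0.0011. Haaland: 1/√f = -1.8 log₁₀[(0.0011/3.7)^1.11 + 6.9/5674] = -1.8 log₁₀[0.000121 + 0.00122] = 5.173, so f = 0.03737.
Total minor-loss coefficient ΣK = 1·0.51 = 0.51.
ΔP = [f·L/D + ΣK]·(ρV²/2) = [0.03737·2.98/0.0419 + 0.51]·(941·6.462²/2) = [2.658 + 0.51]·1.965e+04 = 6.224e+04 Pa.
ΔP = 6.224e+04 Pa = 0.622 bar.

ΔP ≈ 0.622 bar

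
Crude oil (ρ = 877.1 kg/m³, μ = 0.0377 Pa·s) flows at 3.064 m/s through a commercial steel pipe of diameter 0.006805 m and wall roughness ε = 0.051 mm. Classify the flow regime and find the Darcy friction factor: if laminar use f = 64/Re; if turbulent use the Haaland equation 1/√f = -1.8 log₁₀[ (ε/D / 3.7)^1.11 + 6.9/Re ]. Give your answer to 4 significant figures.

f ≈ 0.1319

Re = ρVD/μ = 877.1·3.064·0.006805/0.0377 = 485.1.
Re < 2300 → laminar, so f = 64/Re = 0.1319 (roughness is irrelevant in laminar flow).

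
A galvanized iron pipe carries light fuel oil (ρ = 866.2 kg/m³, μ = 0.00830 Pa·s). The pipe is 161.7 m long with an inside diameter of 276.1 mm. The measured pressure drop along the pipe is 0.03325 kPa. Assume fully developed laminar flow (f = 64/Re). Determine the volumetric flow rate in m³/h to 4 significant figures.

Q ≈ 12.72 m³/h

For laminar flow, f = 64/Re with Re = ρVD/μ, so Darcy-Weisbach reduces to ΔP = 32μLV/D². Solving for V: V = ΔP·D²/(32μL) = 33.25·(0.2761)²/(32·0.0083·161.7) = 0.05902 m/s.
Check: Re = ρVD/μ = 866.2·0.05902·0.2761/0.0083 = 1701 < 2300, so the laminar assumption holds.
Q = V·A = 0.05902·(π/4·0.2761²) = 0.003534 m³/s = 12.72 m³/h.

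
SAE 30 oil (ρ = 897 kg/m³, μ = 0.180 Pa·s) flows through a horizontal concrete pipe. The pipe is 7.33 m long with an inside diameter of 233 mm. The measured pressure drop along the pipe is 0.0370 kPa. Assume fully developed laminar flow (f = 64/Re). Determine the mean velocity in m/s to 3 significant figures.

For laminar flow, f = 64/Re with Re = ρVD/μ, so Darcy-Weisbach reduces to ΔP = 32μLV/D². Solving for V: V = ΔP·D²/(32μL) = 37·(0.233)²/(32·0.18·7.33) = 0.04758 m/s.
Check: Re = ρVD/μ = 897·0.04758·0.233/0.18 = 55.24 < 2300, so the laminar assumption holds.

V ≈ 0.0476 m/s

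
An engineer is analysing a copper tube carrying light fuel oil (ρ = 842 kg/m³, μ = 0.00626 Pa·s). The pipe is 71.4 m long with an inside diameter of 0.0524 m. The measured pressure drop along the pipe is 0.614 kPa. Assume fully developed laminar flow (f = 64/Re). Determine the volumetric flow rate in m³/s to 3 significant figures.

Q ≈ 2.54×10^-4 m³/s

For laminar flow, f = 64/Re with Re = ρVD/μ, so Darcy-Weisbach reduces to ΔP = 32μLV/D². Solving for V: V = ΔP·D²/(32μL) = 614·(0.0524)²/(32·0.00626·71.4) = 0.1179 m/s.
Check: Re = ρVD/μ = 842·0.1179·0.0524/0.00626 = 830.8 < 2300, so the laminar assumption holds.
Q = V·A = 0.1179·(π/4·0.0524²) = 0.0002542 m³/s = 2.54×10^-4 m³/s.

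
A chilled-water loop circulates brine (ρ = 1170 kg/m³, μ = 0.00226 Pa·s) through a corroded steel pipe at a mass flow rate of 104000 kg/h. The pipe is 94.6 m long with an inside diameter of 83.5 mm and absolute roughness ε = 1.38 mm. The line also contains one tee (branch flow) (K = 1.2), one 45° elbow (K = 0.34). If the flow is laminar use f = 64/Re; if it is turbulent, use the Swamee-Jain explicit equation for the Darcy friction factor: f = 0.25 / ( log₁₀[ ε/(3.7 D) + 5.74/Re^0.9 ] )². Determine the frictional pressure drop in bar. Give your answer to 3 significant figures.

ṁ = 104000 kg/h = 104000/3600 = 28.89 kg/s.
A = πD²/4 = π(0.0835)²/4 = 0.005476 m²; mean velocity V = ṁ/(ρA) = 28.89/(1170 · 0.005476) = 4.509 m/s.
Reynolds number Re = ρVD/μ = 1170 · 4.509 · 0.0835 / 0.00226 = 1.949e+05.
Re > 4000 → turbulent. Relative roughness ε/D = 0.00138/0.0835 = 0.0165. Swamee-Jain: f = 0.25/(log₁₀[0.0165/3.7 + 5.74/1.949e+05^0.9])² = 0.25/(log₁₀[0.00447 + 9.96e-05])² = 0.25/(-2.34)² = 0.04564.
Total minor-loss coefficient ΣK = 1·1.2 + 1·0.34 = 1.54.
ΔP = [f·L/D + ΣK]·(ρV²/2) = [0.04564·94.6/0.0835 + 1.54]·(1170·4.509²/2) = [51.71 + 1.54]·1.189e+04 = 6.333e+05 Pa.
ΔP = 6.333e+05 Pa = 6.33 bar.

ΔP ≈ 6.33 bar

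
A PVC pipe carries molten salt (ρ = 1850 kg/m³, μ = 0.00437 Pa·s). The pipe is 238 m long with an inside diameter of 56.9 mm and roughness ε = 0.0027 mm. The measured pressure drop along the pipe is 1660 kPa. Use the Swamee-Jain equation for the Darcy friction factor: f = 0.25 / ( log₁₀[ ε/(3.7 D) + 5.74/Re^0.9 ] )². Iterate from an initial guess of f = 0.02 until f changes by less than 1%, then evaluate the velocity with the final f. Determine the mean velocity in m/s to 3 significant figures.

Rearranging Darcy-Weisbach: V = √(2·ΔP·D/(f·L·ρ)). With ε/D = 2.7e-06/0.0569 = 4.75e-05, iterate starting from f = 0.02:
  f = 0.02 → V = √(2·1.66e+06·0.0569/(0.02·238·1850)) = 4.632 m/s; Re = ρVD/μ = 1.116e+05; f → 0.01777
  f = 0.01777 → V = 4.914 m/s; Re = 1.184e+05; f → 0.01756
  f = 0.01756 → V = 4.942 m/s; Re = 1.191e+05; f → 0.01755
Converged (Δf/f < 1%). With the final f = 0.01755: V = √(2·1.66e+06·0.0569/(0.01755·238·1850)) = 4.945 m/s.

V ≈ 4.95 m/s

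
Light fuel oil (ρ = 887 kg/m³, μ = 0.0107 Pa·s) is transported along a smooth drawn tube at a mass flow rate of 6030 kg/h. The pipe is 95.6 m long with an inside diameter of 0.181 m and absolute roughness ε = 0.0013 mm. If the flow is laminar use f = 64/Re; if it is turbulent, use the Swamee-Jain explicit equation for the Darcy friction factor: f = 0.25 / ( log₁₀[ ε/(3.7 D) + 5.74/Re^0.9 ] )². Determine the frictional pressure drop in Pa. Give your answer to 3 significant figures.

ṁ = 6030 kg/h = 6030/3600 = 1.675 kg/s.
A = πD²/4 = π(0.181)²/4 = 0.02573 m²; mean velocity V = ṁ/(ρA) = 1.675/(887 · 0.02573) = 0.07339 m/s.
Reynolds number Re = ρVD/μ = 887 · 0.07339 · 0.181 / 0.0107 = 1101.
Re < 2300 → laminar flow, so f = 64/Re = 64/1101 = 0.05812 (the turbulent correlation is not needed).
Darcy-Weisbach: ΔP = f(L/D)(ρV²/2) = 0.05812·(95.6/0.181)·(887·0.07339²/2) = 0.05812·528.2·2.389 = 73.33 Pa.

ΔP ≈ 73.3 Pa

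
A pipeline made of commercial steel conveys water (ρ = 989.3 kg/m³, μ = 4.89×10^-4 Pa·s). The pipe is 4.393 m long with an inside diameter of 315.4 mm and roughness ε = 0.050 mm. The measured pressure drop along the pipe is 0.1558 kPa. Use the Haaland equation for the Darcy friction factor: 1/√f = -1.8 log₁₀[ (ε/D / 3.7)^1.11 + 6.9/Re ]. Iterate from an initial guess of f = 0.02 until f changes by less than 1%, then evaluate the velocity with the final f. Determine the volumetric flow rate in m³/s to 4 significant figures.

Rearranging Darcy-Weisbach: V = √(2·ΔP·D/(f·L·ρ)). With ε/D = 5e-05/0.3154 = 0.000159, iterate starting from f = 0.02:
  f = 0.02 → V = √(2·155.8·0.3154/(0.02·4.393·989.3)) = 1.063 m/s; Re = ρVD/μ = 6.785e+05; f → 0.0145
  f = 0.0145 → V = 1.249 m/s; Re = 7.969e+05; f → 0.01433
  f = 0.01433 → V = 1.256 m/s; Re = 8.017e+05; f → 0.01432
Converged (Δf/f < 1%). With the final f = 0.01432: V = √(2·155.8·0.3154/(0.01432·4.393·989.3)) = 1.257 m/s.
Q = V·A = 1.257·(π/4·0.3154²) = 0.09818 m³/s = 0.09818 m³/s.

Q ≈ 0.09818 m³/s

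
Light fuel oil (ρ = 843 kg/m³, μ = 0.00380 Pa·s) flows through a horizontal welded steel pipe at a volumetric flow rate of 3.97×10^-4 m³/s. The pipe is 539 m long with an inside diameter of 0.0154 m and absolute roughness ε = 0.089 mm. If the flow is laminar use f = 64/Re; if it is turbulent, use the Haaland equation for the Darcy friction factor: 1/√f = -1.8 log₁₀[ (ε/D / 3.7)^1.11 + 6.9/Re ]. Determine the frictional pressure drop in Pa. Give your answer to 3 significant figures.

Cross-sectional area A = πD²/4 = π(0.0154)²/4 = 0.0001863 m²; mean velocity V = Q/A = 0.000397/0.0001863 = 2.131 m/s.
Reynolds number Re = ρVD/μ = 843 · 2.131 · 0.0154 / 0.0038 = 7282.
Re > 4000 → turbulent. Relative roughness ε/D = 8.9e-05/0.0154 = 0.00578. Haaland: 1/√f = -1.8 log₁₀[(0.00578/3.7)^1.11 + 6.9/7282] = -1.8 log₁₀[0.000767 + 0.000948] = 4.978, so f = 0.04035.
Darcy-Weisbach: ΔP = f(L/D)(ρV²/2) = 0.04035·(539/0.0154)·(843·2.131²/2) = 0.04035·3.5e+04·1915 = 2.704e+06 Pa.

ΔP ≈ 2.70×10^6 Pa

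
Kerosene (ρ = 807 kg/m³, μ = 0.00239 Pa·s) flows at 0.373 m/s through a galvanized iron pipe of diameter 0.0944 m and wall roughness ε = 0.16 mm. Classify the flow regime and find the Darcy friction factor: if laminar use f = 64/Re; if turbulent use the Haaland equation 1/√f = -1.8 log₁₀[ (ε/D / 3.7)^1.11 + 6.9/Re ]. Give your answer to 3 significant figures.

Re = ρVD/μ = 807·0.373·0.0944/0.00239 = 1.189e+04.
Re > 4000 → turbulent. ε/D = 0.00016/0.0944 = 0.00169; Haaland: 1/√f = -1.8 log₁₀[0.000197 + 0.00058] = 5.597, so f = 0.03192.

f ≈ 0.0319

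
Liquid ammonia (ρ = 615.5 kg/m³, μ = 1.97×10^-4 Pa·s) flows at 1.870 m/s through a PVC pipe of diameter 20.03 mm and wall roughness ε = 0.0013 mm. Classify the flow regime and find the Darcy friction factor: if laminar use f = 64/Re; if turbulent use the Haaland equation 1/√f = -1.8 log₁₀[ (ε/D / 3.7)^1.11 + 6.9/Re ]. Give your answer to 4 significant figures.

Re = ρVD/μ = 615.5·1.87·0.02003/0.000197 = 1.17e+05.
Re > 4000 → turbulent. ε/D = 1.3e-06/0.02003 = 6.49e-05; Haaland: 1/√f = -1.8 log₁₀[5.26e-06 + 5.9e-05] = 7.546, so f = 0.01756.

f ≈ 0.01756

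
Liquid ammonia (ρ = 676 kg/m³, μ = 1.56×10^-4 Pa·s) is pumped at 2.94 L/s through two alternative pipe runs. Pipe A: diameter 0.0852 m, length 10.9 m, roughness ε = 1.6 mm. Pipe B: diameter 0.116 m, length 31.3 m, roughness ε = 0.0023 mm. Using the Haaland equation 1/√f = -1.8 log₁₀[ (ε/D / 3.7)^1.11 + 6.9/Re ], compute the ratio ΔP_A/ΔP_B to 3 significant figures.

Pipe A: V = Q/A = 0.00294/0.005701 = 0.5157 m/s; Re = 1.904e+05; ε/D = 0.0188; Haaland → f = 0.04779; ΔP_A = f(L/D)(ρV²/2) = 549.5 Pa.
Pipe B: V = Q/A = 0.00294/0.01057 = 0.2782 m/s; Re = 1.398e+05; ε/D = 1.98e-05; Haaland → f = 0.01673; ΔP_B = f(L/D)(ρV²/2) = 118.1 Pa.
ΔP_A/ΔP_B = 549.5/118.1 = 4.65.

ΔP_A/ΔP_B ≈ 4.65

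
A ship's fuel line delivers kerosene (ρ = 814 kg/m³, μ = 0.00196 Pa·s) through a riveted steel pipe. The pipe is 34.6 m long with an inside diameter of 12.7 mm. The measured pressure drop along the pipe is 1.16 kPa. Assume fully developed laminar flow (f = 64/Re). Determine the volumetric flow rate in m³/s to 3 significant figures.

For laminar flow, f = 64/Re with Re = ρVD/μ, so Darcy-Weisbach reduces to ΔP = 32μLV/D². Solving for V: V = ΔP·D²/(32μL) = 1160·(0.0127)²/(32·0.00196·34.6) = 0.08622 m/s.
Check: Re = ρVD/μ = 814·0.08622·0.0127/0.00196 = 454.7 < 2300, so the laminar assumption holds.
Q = V·A = 0.08622·(π/4·0.0127²) = 1.092e-05 m³/s = 1.09×10^-5 m³/s.

Q ≈ 1.09×10^-5 m³/s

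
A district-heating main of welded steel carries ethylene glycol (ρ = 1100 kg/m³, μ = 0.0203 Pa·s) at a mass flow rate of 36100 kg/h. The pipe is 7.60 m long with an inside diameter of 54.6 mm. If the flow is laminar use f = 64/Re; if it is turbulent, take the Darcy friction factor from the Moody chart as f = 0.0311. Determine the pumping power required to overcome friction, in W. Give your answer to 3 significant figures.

P ≈ 329 W

ṁ = 36100 kg/h = 36100/3600 = 10.03 kg/s.
A = πD²/4 = π(0.0546)²/4 = 0.002341 m²; mean velocity V = ṁ/(ρA) = 10.03/(1100 · 0.002341) = 3.893 m/s.
Reynolds number Re = ρVD/μ = 1100 · 3.893 · 0.0546 / 0.0203 = 1.152e+04.
Re > 4000 → turbulent; use the Moody-chart value f = 0.0311.
Darcy-Weisbach: ΔP = f(L/D)(ρV²/2) = 0.0311·(7.6/0.0546)·(1100·3.893²/2) = 0.0311·139.2·8338 = 3.609e+04 Pa.
Q = ṁ/ρ = 10.03/1100 = 0.009116 m³/s.
Pumping power P = QΔP = 0.009116·3.609e+04 = 329.0 W = 329 W.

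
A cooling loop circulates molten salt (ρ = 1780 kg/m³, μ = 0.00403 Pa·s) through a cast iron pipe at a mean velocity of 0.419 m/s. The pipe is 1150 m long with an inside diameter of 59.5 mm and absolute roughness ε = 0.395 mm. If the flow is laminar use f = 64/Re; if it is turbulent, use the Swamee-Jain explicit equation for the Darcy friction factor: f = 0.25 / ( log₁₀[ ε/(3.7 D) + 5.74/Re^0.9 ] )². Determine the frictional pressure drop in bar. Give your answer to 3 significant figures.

ΔP ≈ 1.20 bar

Reynolds number Re = ρVD/μ = 1780 · 0.419 · 0.0595 / 0.00403 = 1.101e+04.
Re > 4000 → turbulent. Relative roughness ε/D = 0.000395/0.0595 = 0.00664. Swamee-Jain: f = 0.25/(log₁₀[0.00664/3.7 + 5.74/1.101e+04^0.9])² = 0.25/(log₁₀[0.00179 + 0.00132])² = 0.25/(-2.506)² = 0.0398.
Darcy-Weisbach: ΔP = f(L/D)(ρV²/2) = 0.0398·(1150/0.0595)·(1780·0.419²/2) = 0.0398·1.933e+04·156.2 = 1.202e+05 Pa.
ΔP = 1.202e+05 Pa = 1.20 bar.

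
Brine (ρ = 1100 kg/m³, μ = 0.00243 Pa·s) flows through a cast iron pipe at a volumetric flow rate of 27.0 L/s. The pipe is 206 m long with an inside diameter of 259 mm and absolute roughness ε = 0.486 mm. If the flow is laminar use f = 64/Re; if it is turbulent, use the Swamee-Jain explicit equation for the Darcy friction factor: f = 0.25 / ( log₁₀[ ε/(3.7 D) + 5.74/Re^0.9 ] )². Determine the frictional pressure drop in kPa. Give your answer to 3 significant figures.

Q = 27.0 L/s = 27.0/1000 = 0.027 m³/s.
Cross-sectional area A = πD²/4 = π(0.259)²/4 = 0.05269 m²; mean velocity V = Q/A = 0.027/0.05269 = 0.5125 m/s.
Reynolds number Re = ρVD/μ = 1100 · 0.5125 · 0.259 / 0.00243 = 6.008e+04.
Re > 4000 → turbulent. Relative roughness ε/D = 0.000486/0.259 = 0.00188. Swamee-Jain: f = 0.25/(log₁₀[0.00188/3.7 + 5.74/6.008e+04^0.9])² = 0.25/(log₁₀[0.000507 + 0.000287])² = 0.25/(-3.1)² = 0.02601.
Darcy-Weisbach: ΔP = f(L/D)(ρV²/2) = 0.02601·(206/0.259)·(1100·0.5125²/2) = 0.02601·795.4·144.4 = 2989 Pa.
ΔP = 2989 Pa = 2.99 kPa.

ΔP ≈ 2.99 kPa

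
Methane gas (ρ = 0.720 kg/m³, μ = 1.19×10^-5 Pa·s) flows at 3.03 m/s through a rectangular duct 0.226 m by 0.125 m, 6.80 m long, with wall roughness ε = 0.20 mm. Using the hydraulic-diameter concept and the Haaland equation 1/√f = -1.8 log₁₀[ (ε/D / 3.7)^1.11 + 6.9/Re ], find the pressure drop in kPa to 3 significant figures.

Hydraulic diameter D_h = 4A/P = 4·(0.226·0.125)/(2·(0.226+0.125)) = 0.113/0.702 = 0.161 m.
Re = ρVD_h/μ = 0.72·3.03·0.161/1.19e-05 = 2.951e+04.
ε/D_h = 0.0002/0.161 = 0.00124; Haaland gives 1/√f = -1.8 log₁₀[0.000139+0.000234] = 6.171, so f = 0.02626.
ΔP = f(L/D_h)(ρV²/2) = 0.02626·6.8/0.161·3.305 = 3.667 Pa.
ΔP = 0.00367 kPa.

ΔP ≈ 0.00367 kPa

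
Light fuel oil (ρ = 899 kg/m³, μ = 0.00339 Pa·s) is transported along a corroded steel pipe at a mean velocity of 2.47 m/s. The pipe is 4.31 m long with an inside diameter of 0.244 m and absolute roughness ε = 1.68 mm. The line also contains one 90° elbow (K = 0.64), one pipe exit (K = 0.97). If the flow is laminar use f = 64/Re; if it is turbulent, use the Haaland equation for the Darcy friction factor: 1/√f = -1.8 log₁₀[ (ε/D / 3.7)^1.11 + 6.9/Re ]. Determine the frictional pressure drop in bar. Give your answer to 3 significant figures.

Reynolds number Re = ρVD/μ = 899 · 2.47 · 0.244 / 0.00339 = 1.598e+05.
Re > 4000 → turbulent. Relative roughness ε/D = 0.00168/0.244 = 0.00689. Haaland: 1/√f = -1.8 log₁₀[(0.00689/3.7)^1.11 + 6.9/1.598e+05] = -1.8 log₁₀[0.000932 + 4.32e-05] = 5.42, so f = 0.03404.
Total minor-loss coefficient ΣK = 1·0.64 + 1·0.97 = 1.61.
ΔP = [f·L/D + ΣK]·(ρV²/2) = [0.03404·4.31/0.244 + 1.61]·(899·2.47²/2) = [0.6014 + 1.61]·2742 = 6064 Pa.
ΔP = 6064 Pa = 0.0606 bar.

ΔP ≈ 0.0606 bar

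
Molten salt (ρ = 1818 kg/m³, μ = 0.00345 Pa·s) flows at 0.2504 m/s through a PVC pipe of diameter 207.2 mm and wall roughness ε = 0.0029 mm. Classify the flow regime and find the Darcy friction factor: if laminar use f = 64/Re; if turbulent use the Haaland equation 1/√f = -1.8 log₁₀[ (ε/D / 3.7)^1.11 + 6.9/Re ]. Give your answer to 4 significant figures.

Re = ρVD/μ = 1818·0.2504·0.2072/0.00345 = 2.734e+04.
Re > 4000 → turbulent. ε/D = 2.9e-06/0.2072 = 1.4e-05; Haaland: 1/√f = -1.8 log₁₀[9.58e-07 + 0.000252] = 6.473, so f = 0.02386.

f ≈ 0.02386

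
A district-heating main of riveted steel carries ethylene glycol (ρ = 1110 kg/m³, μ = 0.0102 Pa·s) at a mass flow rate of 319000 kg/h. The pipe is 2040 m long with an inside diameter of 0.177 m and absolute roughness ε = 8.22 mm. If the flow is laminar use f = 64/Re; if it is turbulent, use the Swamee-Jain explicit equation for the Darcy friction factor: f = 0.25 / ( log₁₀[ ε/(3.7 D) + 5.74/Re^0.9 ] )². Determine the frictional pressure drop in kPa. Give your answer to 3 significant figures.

ΔP ≈ 4700 kPa

ṁ = 319000 kg/h = 319000/3600 = 88.61 kg/s.
A = πD²/4 = π(0.177)²/4 = 0.02461 m²; mean velocity V = ṁ/(ρA) = 88.61/(1110 · 0.02461) = 3.244 m/s.
Reynolds number Re = ρVD/μ = 1110 · 3.244 · 0.177 / 0.0102 = 6.249e+04.
Re > 4000 → turbulent. Relative roughness ε/D = 0.00822/0.177 = 0.0464. Swamee-Jain: f = 0.25/(log₁₀[0.0464/3.7 + 5.74/6.249e+04^0.9])² = 0.25/(log₁₀[0.0126 + 0.000277])² = 0.25/(-1.892)² = 0.06985.
Darcy-Weisbach: ΔP = f(L/D)(ρV²/2) = 0.06985·(2040/0.177)·(1110·3.244²/2) = 0.06985·1.153e+04·5842 = 4.703e+06 Pa.
ΔP = 4.703e+06 Pa = 4700 kPa.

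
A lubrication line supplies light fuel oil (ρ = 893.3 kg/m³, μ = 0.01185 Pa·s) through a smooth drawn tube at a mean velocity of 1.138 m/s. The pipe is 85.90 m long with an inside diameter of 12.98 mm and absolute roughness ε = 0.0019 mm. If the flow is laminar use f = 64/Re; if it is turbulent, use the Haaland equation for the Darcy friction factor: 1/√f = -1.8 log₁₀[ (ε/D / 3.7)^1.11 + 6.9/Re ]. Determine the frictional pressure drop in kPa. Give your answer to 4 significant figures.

Reynolds number Re = ρVD/μ = 893.3 · 1.138 · 0.01298 / 0.0118 = 1114.
Re < 2300 → laminar flow, so f = 64/Re = 64/1114 = 0.05748 (the turbulent correlation is not needed).
Darcy-Weisbach: ΔP = f(L/D)(ρV²/2) = 0.05748·(85.9/0.01298)·(893.3·1.138²/2) = 0.05748·6618·578.4 = 2.2e+05 Pa.
ΔP = 2.2e+05 Pa = 220.0 kPa.

ΔP ≈ 220.0 kPa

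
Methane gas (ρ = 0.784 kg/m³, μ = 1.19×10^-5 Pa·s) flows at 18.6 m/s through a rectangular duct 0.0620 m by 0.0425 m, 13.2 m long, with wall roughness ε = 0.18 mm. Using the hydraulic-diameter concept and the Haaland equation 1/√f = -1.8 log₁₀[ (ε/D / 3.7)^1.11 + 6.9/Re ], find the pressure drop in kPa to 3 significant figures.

Hydraulic diameter D_h = 4A/P = 4·(0.062·0.0425)/(2·(0.062+0.0425)) = 0.01054/0.209 = 0.05043 m.
Re = ρVD_h/μ = 0.784·18.6·0.05043/1.19e-05 = 6.18e+04.
ε/D_h = 0.00018/0.05043 = 0.00357; Haaland gives 1/√f = -1.8 log₁₀[0.000449+0.000112] = 5.852, so f = 0.0292.
ΔP = f(L/D_h)(ρV²/2) = 0.0292·13.2/0.05043·135.6 = 1037 Pa.
ΔP = 1.04 kPa.

ΔP ≈ 1.04 kPa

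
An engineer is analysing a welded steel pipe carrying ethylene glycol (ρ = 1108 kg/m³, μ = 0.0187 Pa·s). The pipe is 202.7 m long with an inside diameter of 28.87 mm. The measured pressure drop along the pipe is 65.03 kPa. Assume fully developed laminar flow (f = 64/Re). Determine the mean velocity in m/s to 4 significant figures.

For laminar flow, f = 64/Re with Re = ρVD/μ, so Darcy-Weisbach reduces to ΔP = 32μLV/D². Solving for V: V = ΔP·D²/(32μL) = 6.503e+04·(0.02887)²/(32·0.0187·202.7) = 0.4469 m/s.
Check: Re = ρVD/μ = 1108·0.4469·0.02887/0.0187 = 764.4 < 2300, so the laminar assumption holds.

V ≈ 0.4469 m/s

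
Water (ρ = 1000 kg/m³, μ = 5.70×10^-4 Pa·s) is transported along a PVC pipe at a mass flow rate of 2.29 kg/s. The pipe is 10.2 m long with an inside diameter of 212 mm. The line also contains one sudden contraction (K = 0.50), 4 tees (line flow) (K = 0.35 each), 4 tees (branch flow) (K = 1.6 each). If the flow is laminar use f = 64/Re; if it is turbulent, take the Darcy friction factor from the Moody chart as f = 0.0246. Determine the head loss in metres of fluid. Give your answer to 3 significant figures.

A = πD²/4 = π(0.212)²/4 = 0.0353 m²; mean velocity V = ṁ/(ρA) = 2.29/(1000 · 0.0353) = 0.06487 m/s.
Reynolds number Re = ρVD/μ = 1000 · 0.06487 · 0.212 / 0.00057 = 2.413e+04.
Re > 4000 → turbulent; use the Moody-chart value f = 0.0246.
Total minor-loss coefficient ΣK = 1·0.5 + 4·0.35 + 4·1.6 = 8.3.
ΔP = [f·L/D + ΣK]·(ρV²/2) = [0.0246·10.2/0.212 + 8.3]·(1000·0.06487²/2) = [1.184 + 8.3]·2.104 = 19.96 Pa.
Head loss h_f = ΔP/(ρg) = 19.96/(1000·9.81) = 0.00203 m.

h_f ≈ 0.00203 m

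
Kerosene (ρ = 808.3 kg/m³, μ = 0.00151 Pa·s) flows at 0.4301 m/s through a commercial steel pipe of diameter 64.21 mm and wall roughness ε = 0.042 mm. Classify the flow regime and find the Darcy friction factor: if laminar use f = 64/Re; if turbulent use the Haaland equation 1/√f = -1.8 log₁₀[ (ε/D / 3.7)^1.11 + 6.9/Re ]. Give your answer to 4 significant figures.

f ≈ 0.02884

Re = ρVD/μ = 808.3·0.4301·0.06421/0.00151 = 1.478e+04.
Re > 4000 → turbulent. ε/D = 4.2e-05/0.06421 = 0.000654; Haaland: 1/√f = -1.8 log₁₀[6.83e-05 + 0.000467] = 5.889, so f = 0.02884.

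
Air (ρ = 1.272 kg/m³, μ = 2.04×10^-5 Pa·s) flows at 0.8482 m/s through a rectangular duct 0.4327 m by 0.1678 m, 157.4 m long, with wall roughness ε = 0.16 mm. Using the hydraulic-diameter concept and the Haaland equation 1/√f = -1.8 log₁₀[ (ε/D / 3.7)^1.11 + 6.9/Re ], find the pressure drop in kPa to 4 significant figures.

Hydraulic diameter D_h = 4A/P = 4·(0.4327·0.1678)/(2·(0.4327+0.1678)) = 0.2904/1.201 = 0.2418 m.
Re = ρVD_h/μ = 1.272·0.8482·0.2418/2.04e-05 = 1.279e+04.
ε/D_h = 0.00016/0.2418 = 0.000662; Haaland gives 1/√f = -1.8 log₁₀[6.92e-05+0.00054] = 5.788, so f = 0.02985.
ΔP = f(L/D_h)(ρV²/2) = 0.02985·157.4/0.2418·0.4576 = 8.89 Pa.
ΔP = 0.008890 kPa.

ΔP ≈ 0.008890 kPa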